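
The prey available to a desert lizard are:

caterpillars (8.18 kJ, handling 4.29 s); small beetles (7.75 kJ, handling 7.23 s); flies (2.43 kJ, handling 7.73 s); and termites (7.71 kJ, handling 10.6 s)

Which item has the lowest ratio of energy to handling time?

In descending order of E/h:
caterpillars: 8.18/4.29 = 1.91 kJ/s
small beetles: 7.75/7.23 = 1.07 kJ/s
termites: 7.71/10.6 = 0.727 kJ/s
flies: 2.43/7.73 = 0.314 kJ/s

flies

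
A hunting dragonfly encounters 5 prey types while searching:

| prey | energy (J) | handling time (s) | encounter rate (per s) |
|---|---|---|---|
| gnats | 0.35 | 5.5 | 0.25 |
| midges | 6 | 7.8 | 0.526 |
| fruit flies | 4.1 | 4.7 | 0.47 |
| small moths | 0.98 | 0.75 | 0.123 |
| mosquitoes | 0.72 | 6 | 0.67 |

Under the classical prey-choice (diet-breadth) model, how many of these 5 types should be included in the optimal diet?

Rank by E/h (J/s): small moths 1.31, fruit flies 0.872, midges 0.769, mosquitoes 0.12, gnats 0.0636. Include each in turn until the next type's E/h falls below the running intake rate.
Rate on top 1: 0.1104. fruit flies: 0.872 > 0.1104 → include.
Rate on top 2: 0.6202. midges: 0.769 > 0.6202 → include.
Rate on top 3: 0.7028. mosquitoes: 0.12 < 0.7028 → exclude; stop.
Optimal diet: small moths, fruit flies, midges — 3 of 5 types.

3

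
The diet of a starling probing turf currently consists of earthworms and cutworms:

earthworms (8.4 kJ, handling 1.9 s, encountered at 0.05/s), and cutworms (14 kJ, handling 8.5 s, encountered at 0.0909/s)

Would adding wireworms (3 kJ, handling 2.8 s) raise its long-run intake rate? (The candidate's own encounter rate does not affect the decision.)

Intake rate on the current diet: R = (0.05×8.4 + 0.0909×14) / (1 + 0.05×1.9 + 0.0909×8.5) = 1.693/1.868 = 0.9063 kJ/s.
Profitability of wireworms: 3/2.8 = 1.071 kJ/s.
Since 1.071 > R, including wireworms increases the long-run rate.

Yes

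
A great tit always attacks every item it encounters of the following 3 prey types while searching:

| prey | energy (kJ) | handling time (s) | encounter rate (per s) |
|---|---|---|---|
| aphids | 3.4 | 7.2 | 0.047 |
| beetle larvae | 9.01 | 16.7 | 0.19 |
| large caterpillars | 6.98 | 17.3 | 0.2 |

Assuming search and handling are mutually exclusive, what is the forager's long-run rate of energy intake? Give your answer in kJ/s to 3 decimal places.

R = Σλ_iE_i / (1 + Σλ_ih_i)
Numerator: 0.047×3.4 + 0.19×9.01 + 0.2×6.98 = 3.268
Denominator: 1 + 0.047×7.2 + 0.19×16.7 + 0.2×17.3 = 7.971
R = 3.268/7.971 = 0.4099 kJ/s

0.410 kJ/s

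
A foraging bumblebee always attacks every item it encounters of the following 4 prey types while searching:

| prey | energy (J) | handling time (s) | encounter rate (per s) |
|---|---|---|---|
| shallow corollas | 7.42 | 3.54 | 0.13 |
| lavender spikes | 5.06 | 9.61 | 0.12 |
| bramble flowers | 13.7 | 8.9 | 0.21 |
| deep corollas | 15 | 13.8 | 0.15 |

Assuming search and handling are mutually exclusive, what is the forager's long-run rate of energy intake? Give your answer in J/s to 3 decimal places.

1.022 J/s

R = Σλ_iE_i / (1 + Σλ_ih_i)
Numerator: 0.13×7.42 + 0.12×5.06 + 0.21×13.7 + 0.15×15 = 6.699
Denominator: 1 + 0.13×3.54 + 0.12×9.61 + 0.21×8.9 + 0.15×13.8 = 6.552
R = 6.699/6.552 = 1.022 J/s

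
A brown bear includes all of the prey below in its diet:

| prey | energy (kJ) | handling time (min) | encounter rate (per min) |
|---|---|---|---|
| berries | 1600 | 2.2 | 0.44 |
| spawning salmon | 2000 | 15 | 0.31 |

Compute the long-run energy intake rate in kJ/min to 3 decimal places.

R = (0.44×1600 + 0.31×2000) / (1 + 0.44×2.2 + 0.31×15) = 1324/6.618 = 200.1 kJ/min.

200.060 kJ/min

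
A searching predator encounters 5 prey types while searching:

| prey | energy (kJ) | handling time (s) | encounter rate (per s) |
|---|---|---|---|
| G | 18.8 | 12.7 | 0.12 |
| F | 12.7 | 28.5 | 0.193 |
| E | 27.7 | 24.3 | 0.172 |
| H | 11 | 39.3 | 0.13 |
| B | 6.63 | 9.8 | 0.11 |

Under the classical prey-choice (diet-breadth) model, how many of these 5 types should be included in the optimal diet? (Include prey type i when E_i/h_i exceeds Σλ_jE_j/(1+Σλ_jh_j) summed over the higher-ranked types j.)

E/h in descending order: G 1.48, E 1.14, B 0.677, F 0.446, H 0.28 kJ/s. The optimal diet is the largest prefix of this list for which every included type satisfies E_i/h_i > R on the types above it.
Rate on top 1: 0.8938. E: 1.14 > 0.8938 → include.
Rate on top 2: 1.047. B: 0.677 < 1.047 → exclude; stop.
Optimal diet: G, E — 2 of 5 types.

2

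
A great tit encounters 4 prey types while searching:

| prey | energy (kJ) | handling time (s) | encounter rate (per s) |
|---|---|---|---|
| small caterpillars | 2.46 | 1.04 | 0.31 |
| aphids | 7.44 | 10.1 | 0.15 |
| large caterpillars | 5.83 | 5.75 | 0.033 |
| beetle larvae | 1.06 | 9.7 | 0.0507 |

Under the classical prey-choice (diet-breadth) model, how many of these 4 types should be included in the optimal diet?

3

Profitabilities (E/h, kJ/s): small caterpillars 2.37, large caterpillars 1.01, aphids 0.737, beetle larvae 0.109. Add prey in this order while the next type's profitability exceeds the intake rate on those already taken.
Rate on top 1: 0.5767. large caterpillars: 1.01 > 0.5767 → include.
Rate on top 2: 0.6315. aphids: 0.737 > 0.6315 → include.
Rate on top 3: 0.6841. beetle larvae: 0.109 < 0.6841 → exclude; stop.
Optimal diet: small caterpillars, large caterpillars, aphids — 3 of 4 types.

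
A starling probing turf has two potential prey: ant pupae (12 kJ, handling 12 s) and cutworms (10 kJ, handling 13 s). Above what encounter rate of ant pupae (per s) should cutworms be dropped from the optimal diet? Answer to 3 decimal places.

At the threshold, the rate on ant pupae alone equals the profitability of cutworms: λ·12/(1 + λ·12) = 10/13 = 0.7692.
Rearranging, λ(12 − 0.7692×12) = 0.7692, so λ = 0.7692/2.769 = 0.2778 per s.

0.278 per s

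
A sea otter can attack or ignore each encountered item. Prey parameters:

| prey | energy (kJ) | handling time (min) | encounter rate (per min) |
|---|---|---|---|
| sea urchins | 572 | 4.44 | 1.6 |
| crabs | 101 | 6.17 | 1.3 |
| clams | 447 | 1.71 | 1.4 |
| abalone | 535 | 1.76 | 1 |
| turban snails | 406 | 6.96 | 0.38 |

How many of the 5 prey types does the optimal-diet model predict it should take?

E/h in descending order: abalone 304, clams 261, sea urchins 129, turban snails 58.3, crabs 16.4 kJ/min. The optimal diet is the largest prefix of this list for which every included type satisfies E_i/h_i > R on the types above it.
Rate on top 1: 193.8. clams: 261 > 193.8 → include.
Rate on top 2: 225.2. sea urchins: 129 < 225.2 → exclude; stop.
Optimal diet: abalone, clams — 2 of 5 types.

2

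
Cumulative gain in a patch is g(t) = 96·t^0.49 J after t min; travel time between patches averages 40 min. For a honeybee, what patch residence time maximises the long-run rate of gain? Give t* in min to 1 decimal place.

38.4 min

By the marginal value theorem, leave when the instantaneous gain rate g'(t) equals the habitat-wide average g(t)/(T + t).
g'(t) = 0.49·96·t^-0.51. Setting 0.49·96·t^-0.51 = 96·t^0.49/(40+t) gives 0.49(40+t) = t, so 0.51·t = 0.49×40.
t* = 0.49×40/0.51 = 38.43 min.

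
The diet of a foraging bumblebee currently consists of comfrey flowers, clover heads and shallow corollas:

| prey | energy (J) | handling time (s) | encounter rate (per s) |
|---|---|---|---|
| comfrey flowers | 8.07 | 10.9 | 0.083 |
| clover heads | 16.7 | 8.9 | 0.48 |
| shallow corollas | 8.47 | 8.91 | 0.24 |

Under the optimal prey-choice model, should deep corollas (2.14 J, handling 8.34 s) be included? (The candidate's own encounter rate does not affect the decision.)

Current rate: (0.083×8.07 + 0.48×16.7 + 0.24×8.47)/(1 + 0.083×10.9 + 0.48×8.9 + 0.24×8.91) = 1.289 J/s.
deep corollas: E/h = 2.14/8.34 = 0.2566 J/s.
0.2566 < 1.289, so adding deep corollas would lower the average — exclude it.

No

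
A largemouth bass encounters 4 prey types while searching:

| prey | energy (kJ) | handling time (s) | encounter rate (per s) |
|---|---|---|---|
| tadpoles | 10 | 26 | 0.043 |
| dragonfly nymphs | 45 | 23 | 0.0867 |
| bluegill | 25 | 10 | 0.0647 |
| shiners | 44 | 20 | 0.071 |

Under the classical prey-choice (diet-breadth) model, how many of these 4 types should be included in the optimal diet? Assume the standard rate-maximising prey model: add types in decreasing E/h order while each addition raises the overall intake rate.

3

Rank by E/h (kJ/s): bluegill 2.5, shiners 2.2, dragonfly nymphs 1.96, tadpoles 0.385. Include each in turn until the next type's E/h falls below the running intake rate.
Rate on top 1: 0.9821. shiners: 2.2 > 0.9821 → include.
Rate on top 2: 1.546. dragonfly nymphs: 1.96 > 1.546 → include.
Rate on top 3: 1.708. tadpoles: 0.385 < 1.708 → exclude; stop.
Optimal diet: bluegill, shiners, dragonfly nymphs — 3 of 4 types.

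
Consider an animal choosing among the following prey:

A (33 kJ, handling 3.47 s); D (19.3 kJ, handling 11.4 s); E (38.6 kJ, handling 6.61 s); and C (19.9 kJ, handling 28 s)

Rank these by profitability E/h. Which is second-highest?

Profitability E/h (kJ/s): A = 33/3.47 = 9.51, D = 19.3/11.4 = 1.69, E = 38.6/6.61 = 5.84, C = 19.9/28 = 0.711.
Ranked: A > E > D > C.

E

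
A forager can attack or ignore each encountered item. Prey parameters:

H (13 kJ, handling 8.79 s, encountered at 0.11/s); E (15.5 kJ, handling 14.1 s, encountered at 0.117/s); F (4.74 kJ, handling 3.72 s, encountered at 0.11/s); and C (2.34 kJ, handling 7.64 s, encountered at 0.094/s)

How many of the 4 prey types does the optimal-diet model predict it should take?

3

Rank by E/h (kJ/s): H 1.48, F 1.27, E 1.1, C 0.306. Include each in turn until the next type's E/h falls below the running intake rate.
Rate on top 1: 0.727. F: 1.27 > 0.727 → include.
Rate on top 2: 0.8213. E: 1.1 > 0.8213 → include.
Rate on top 3: 0.9352. C: 0.306 < 0.9352 → exclude; stop.
Optimal diet: H, F, E — 3 of 4 types.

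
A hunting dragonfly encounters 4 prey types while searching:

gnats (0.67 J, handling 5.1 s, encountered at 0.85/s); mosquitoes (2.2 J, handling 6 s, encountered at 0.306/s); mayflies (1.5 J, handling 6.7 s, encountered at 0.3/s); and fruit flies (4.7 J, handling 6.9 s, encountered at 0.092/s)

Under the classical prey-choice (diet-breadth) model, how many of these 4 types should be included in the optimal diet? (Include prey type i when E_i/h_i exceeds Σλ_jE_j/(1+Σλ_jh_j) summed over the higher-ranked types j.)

E/h in descending order: fruit flies 0.681, mosquitoes 0.367, mayflies 0.224, gnats 0.131 J/s. The optimal diet is the largest prefix of this list for which every included type satisfies E_i/h_i > R on the types above it.
Rate on top 1: 0.2645. mosquitoes: 0.367 > 0.2645 → include.
Rate on top 2: 0.3185. mayflies: 0.224 < 0.3185 → exclude; stop.
Optimal diet: fruit flies, mosquitoes — 2 of 4 types.

2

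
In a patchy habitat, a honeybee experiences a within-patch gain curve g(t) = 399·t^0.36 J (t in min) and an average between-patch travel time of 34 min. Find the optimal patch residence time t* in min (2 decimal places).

19.12 min

By the marginal value theorem, leave when the instantaneous gain rate g'(t) equals the habitat-wide average g(t)/(T + t).
g'(t) = 0.36·399·t^-0.64. Setting 0.36·399·t^-0.64 = 399·t^0.36/(34+t) gives 0.36(34+t) = t, so 0.64·t = 0.36×34.
t* = 0.36×34/0.64 = 19.12 min.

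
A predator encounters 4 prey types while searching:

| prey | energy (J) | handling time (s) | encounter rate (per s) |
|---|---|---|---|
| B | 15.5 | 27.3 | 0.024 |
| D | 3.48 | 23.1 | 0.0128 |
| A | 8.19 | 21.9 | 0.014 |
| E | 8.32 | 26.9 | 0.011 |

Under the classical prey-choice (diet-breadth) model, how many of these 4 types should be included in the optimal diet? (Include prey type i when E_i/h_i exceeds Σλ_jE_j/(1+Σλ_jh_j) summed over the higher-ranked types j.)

3

Profitabilities (E/h, J/s): B 0.568, A 0.374, E 0.309, D 0.151. Add prey in this order while the next type's profitability exceeds the intake rate on those already taken.
Rate on top 1: 0.2247. A: 0.374 > 0.2247 → include.
Rate on top 2: 0.2481. E: 0.309 > 0.2481 → include.
Rate on top 3: 0.2561. D: 0.151 < 0.2561 → exclude; stop.
Optimal diet: B, A, E — 3 of 4 types.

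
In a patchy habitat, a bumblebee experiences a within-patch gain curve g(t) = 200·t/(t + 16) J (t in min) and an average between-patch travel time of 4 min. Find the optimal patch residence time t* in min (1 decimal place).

8.0 min

Maximise g(t)/(T+t): set derivative to zero → g'(t)(T+t) = g(t).
g'(t) = 200·16/(t + 16)². Setting 200·16/(t+16)² = 200t/[(t+16)(4+t)] gives 16(4+t) = t(t+16), so t² = 16×4 = 64.
t* = √64 = 8 min.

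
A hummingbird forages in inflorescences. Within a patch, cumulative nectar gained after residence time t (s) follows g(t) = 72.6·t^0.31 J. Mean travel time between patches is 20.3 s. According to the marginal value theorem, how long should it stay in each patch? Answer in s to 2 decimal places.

Maximise g(t)/(T+t): set derivative to zero → g'(t)(T+t) = g(t).
g'(t) = 0.31·72.6·t^-0.69. Setting 0.31·72.6·t^-0.69 = 72.6·t^0.31/(20.3+t) gives 0.31(20.3+t) = t, so 0.69·t = 0.31×20.3.
t* = 0.31×20.3/0.69 = 9.12 s.

9.12 s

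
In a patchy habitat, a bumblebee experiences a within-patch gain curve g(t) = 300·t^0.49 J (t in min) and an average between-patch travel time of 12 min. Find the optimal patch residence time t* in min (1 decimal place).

11.5 min

By the marginal value theorem, leave when the instantaneous gain rate g'(t) equals the habitat-wide average g(t)/(T + t).
g'(t) = 0.49·300·t^-0.51. Setting 0.49·300·t^-0.51 = 300·t^0.49/(12+t) gives 0.49(12+t) = t, so 0.51·t = 0.49×12.
t* = 0.49×12/0.51 = 11.53 min.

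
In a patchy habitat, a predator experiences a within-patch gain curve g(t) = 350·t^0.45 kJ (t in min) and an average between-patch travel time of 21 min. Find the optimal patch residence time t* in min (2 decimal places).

17.18 min

Maximise g(t)/(T+t): set derivative to zero → g'(t)(T+t) = g(t).
g'(t) = 0.45·350·t^-0.55. Setting 0.45·350·t^-0.55 = 350·t^0.45/(21+t) gives 0.45(21+t) = t, so 0.55·t = 0.45×21.
t* = 0.45×21/0.55 = 17.18 min.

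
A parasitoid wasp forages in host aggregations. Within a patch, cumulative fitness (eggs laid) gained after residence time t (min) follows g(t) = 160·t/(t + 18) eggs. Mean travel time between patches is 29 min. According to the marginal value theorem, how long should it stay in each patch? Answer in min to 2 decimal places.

22.85 min

Maximise g(t)/(T+t): set derivative to zero → g'(t)(T+t) = g(t).
g'(t) = 160·18/(t + 18)². Setting 160·18/(t+18)² = 160t/[(t+18)(29+t)] gives 18(29+t) = t(t+18), so t² = 18×29 = 522.
t* = √522 = 22.85 min.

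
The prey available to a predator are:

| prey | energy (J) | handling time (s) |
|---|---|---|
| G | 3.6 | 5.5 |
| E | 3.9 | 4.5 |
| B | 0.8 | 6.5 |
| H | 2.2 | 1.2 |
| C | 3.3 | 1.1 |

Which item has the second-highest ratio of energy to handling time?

Profitability E/h (J/s): G = 3.6/5.5 = 0.655, E = 3.9/4.5 = 0.867, B = 0.8/6.5 = 0.123, H = 2.2/1.2 = 1.83, C = 3.3/1.1 = 3.
Ranked: C > H > E > G > B.

H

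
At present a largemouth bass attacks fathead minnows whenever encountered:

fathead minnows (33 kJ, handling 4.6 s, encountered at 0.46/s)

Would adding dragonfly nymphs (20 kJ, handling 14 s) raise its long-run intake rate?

Intake rate on the current diet: R = (0.46×33) / (1 + 0.46×4.6) = 15.18/3.116 = 4.872 kJ/s.
Profitability of dragonfly nymphs: 20/14 = 1.429 kJ/s.
Since 1.429 < R, time spent handling dragonfly nymphs is better spent searching.

No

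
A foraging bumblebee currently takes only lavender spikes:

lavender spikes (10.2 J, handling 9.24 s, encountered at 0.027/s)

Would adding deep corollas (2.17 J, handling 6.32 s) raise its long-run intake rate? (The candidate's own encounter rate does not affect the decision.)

Yes

Intake rate on the current diet: R = (0.027×10.2) / (1 + 0.027×9.24) = 0.2754/1.249 = 0.2204 J/s.
Profitability of deep corollas: 2.17/6.32 = 0.3434 J/s.
Since 0.3434 > R, including deep corollas increases the long-run rate.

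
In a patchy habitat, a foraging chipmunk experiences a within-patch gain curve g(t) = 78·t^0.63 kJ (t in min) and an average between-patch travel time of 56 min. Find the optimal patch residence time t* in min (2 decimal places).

Maximise g(t)/(T+t): set derivative to zero → g'(t)(T+t) = g(t).
g'(t) = 0.63·78·t^-0.37. Setting 0.63·78·t^-0.37 = 78·t^0.63/(56+t) gives 0.63(56+t) = t, so 0.37·t = 0.63×56.
t* = 0.63×56/0.37 = 95.35 min.

95.35 min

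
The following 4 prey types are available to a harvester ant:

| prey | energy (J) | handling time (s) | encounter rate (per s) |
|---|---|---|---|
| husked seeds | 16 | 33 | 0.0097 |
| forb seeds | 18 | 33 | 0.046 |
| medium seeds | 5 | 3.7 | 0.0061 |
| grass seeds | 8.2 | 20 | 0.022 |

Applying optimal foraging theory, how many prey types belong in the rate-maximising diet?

Rank by E/h (J/s): medium seeds 1.35, forb seeds 0.545, husked seeds 0.485, grass seeds 0.41. Include each in turn until the next type's E/h falls below the running intake rate.
Rate on top 1: 0.02983. forb seeds: 0.545 > 0.02983 → include.
Rate on top 2: 0.3379. husked seeds: 0.485 > 0.3379 → include.
Rate on top 3: 0.3544. grass seeds: 0.41 > 0.3544 → include.
Optimal diet: medium seeds, forb seeds, husked seeds, grass seeds — 4 of 4 types.

4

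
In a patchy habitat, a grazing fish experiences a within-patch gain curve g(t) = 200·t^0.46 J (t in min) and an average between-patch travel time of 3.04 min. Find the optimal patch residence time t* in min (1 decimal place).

Maximise g(t)/(T+t): set derivative to zero → g'(t)(T+t) = g(t).
g'(t) = 0.46·200·t^-0.54. Setting 0.46·200·t^-0.54 = 200·t^0.46/(3.04+t) gives 0.46(3.04+t) = t, so 0.54·t = 0.46×3.04.
t* = 0.46×3.04/0.54 = 2.59 min.

2.6 min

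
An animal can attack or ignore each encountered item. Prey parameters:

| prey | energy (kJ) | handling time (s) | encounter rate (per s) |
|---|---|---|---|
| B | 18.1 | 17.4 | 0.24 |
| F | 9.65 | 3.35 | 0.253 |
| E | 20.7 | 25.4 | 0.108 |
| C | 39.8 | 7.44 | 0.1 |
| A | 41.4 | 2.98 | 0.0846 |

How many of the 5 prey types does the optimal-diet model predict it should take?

2

E/h in descending order: A 13.9, C 5.35, F 2.88, B 1.04, E 0.815 kJ/s. The optimal diet is the largest prefix of this list for which every included type satisfies E_i/h_i > R on the types above it.
Rate on top 1: 2.797. C: 5.35 > 2.797 → include.
Rate on top 2: 3.749. F: 2.88 < 3.749 → exclude; stop.
Optimal diet: A, C — 2 of 5 types.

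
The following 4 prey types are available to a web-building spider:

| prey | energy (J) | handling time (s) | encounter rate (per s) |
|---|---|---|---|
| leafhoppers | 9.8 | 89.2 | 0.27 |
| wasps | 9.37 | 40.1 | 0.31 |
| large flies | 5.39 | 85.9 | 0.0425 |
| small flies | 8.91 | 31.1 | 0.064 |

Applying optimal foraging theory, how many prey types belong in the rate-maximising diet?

Rank by E/h (J/s): small flies 0.286, wasps 0.234, leafhoppers 0.11, large flies 0.0627. Include each in turn until the next type's E/h falls below the running intake rate.
Rate on top 1: 0.1907. wasps: 0.234 > 0.1907 → include.
Rate on top 2: 0.2253. leafhoppers: 0.11 < 0.2253 → exclude; stop.
Optimal diet: small flies, wasps — 2 of 4 types.

2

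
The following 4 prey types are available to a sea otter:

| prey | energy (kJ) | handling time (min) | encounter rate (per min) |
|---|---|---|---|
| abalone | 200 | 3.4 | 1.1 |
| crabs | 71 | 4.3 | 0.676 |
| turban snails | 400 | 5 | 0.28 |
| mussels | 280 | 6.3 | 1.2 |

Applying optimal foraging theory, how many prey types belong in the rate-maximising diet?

2

Profitabilities (E/h, kJ/min): turban snails 80, abalone 58.8, mussels 44.4, crabs 16.5. Add prey in this order while the next type's profitability exceeds the intake rate on those already taken.
Rate on top 1: 46.67. abalone: 58.8 > 46.67 → include.
Rate on top 2: 54.07. mussels: 44.4 < 54.07 → exclude; stop.
Optimal diet: turban snails, abalone — 2 of 4 types.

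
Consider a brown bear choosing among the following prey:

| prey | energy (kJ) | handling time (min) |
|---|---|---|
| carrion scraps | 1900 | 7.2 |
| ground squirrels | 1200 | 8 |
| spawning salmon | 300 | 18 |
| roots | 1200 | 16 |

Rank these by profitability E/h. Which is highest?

In descending order of E/h:
carrion scraps: 1900/7.2 = 264 kJ/min
ground squirrels: 1200/8 = 150 kJ/min
roots: 1200/16 = 75 kJ/min
spawning salmon: 300/18 = 16.7 kJ/min

carrion scraps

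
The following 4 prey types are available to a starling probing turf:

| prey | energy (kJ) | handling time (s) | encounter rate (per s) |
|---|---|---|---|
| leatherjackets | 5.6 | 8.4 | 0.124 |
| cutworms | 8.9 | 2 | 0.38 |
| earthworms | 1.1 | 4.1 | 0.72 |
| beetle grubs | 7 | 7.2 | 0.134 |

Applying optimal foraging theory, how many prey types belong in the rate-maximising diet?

1

Rank by E/h (kJ/s): cutworms 4.45, beetle grubs 0.972, leatherjackets 0.667, earthworms 0.268. Include each in turn until the next type's E/h falls below the running intake rate.
Rate on top 1: 1.922. beetle grubs: 0.972 < 1.922 → exclude; stop.
Optimal diet: cutworms — 1 of 4 types.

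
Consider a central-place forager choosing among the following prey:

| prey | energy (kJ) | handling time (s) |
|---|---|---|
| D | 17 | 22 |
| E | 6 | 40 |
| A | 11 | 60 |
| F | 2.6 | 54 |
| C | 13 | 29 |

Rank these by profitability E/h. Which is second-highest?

C

In descending order of E/h:
D: 17/22 = 0.773 kJ/s
C: 13/29 = 0.448 kJ/s
A: 11/60 = 0.183 kJ/s
E: 6/40 = 0.15 kJ/s
F: 2.6/54 = 0.0481 kJ/s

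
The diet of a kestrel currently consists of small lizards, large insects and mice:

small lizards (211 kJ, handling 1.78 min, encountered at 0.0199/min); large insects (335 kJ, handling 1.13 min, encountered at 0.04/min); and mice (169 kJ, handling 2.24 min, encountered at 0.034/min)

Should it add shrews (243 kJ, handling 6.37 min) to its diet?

Current rate: (0.0199×211 + 0.04×335 + 0.034×169)/(1 + 0.0199×1.78 + 0.04×1.13 + 0.034×2.24) = 20.18 kJ/min.
Profitability of shrews: 243/6.37 = 38.15 kJ/min.
Since 38.15 > R, including shrews increases the long-run rate.

Yes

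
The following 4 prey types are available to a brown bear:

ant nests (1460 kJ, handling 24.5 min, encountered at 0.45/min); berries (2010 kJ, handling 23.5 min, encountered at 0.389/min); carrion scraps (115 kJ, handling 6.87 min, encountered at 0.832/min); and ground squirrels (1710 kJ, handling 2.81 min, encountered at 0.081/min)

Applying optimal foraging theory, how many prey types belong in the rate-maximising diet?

1

E/h in descending order: ground squirrels 609, berries 85.5, ant nests 59.6, carrion scraps 16.7 kJ/min. The optimal diet is the largest prefix of this list for which every included type satisfies E_i/h_i > R on the types above it.
Rate on top 1: 112.8. berries: 85.5 < 112.8 → exclude; stop.
Optimal diet: ground squirrels — 1 of 4 types.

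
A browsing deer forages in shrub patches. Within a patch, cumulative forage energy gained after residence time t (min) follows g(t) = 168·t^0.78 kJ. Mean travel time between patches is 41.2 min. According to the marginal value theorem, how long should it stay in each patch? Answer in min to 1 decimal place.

146.1 min

Optimal t* satisfies g'(t*) = g(t*)/(T + t*).
g'(t) = 0.78·168·t^-0.22. Setting 0.78·168·t^-0.22 = 168·t^0.78/(41.2+t) gives 0.78(41.2+t) = t, so 0.22·t = 0.78×41.2.
t* = 0.78×41.2/0.22 = 146.1 min.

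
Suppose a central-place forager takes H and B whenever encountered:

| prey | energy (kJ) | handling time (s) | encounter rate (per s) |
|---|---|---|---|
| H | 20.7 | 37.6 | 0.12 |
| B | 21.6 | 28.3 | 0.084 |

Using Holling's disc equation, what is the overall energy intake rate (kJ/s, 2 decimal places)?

0.54 kJ/s

R = Σλ_iE_i / (1 + Σλ_ih_i)
Numerator: 0.12×20.7 + 0.084×21.6 = 4.298
Denominator: 1 + 0.12×37.6 + 0.084×28.3 = 7.889
R = 4.298/7.889 = 0.5448 kJ/s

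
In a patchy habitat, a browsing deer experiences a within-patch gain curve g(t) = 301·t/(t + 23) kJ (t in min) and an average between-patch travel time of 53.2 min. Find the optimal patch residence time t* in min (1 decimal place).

35.0 min

By the marginal value theorem, leave when the instantaneous gain rate g'(t) equals the habitat-wide average g(t)/(T + t).
g'(t) = 301·23/(t + 23)². Setting 301·23/(t+23)² = 301t/[(t+23)(53.2+t)] gives 23(53.2+t) = t(t+23), so t² = 23×53.2 = 1224.
t* = √1224 = 34.98 min.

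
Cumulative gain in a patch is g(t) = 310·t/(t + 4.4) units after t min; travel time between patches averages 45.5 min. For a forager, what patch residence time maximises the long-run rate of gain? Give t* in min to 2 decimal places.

14.15 min

Maximise g(t)/(T+t): set derivative to zero → g'(t)(T+t) = g(t).
g'(t) = 310·4.4/(t + 4.4)². Setting 310·4.4/(t+4.4)² = 310t/[(t+4.4)(45.5+t)] gives 4.4(45.5+t) = t(t+4.4), so t² = 4.4×45.5 = 200.2.
t* = √200.2 = 14.15 min.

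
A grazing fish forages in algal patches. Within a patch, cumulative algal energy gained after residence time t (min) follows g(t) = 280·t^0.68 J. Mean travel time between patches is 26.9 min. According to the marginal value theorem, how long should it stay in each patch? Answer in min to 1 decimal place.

Optimal t* satisfies g'(t*) = g(t*)/(T + t*).
g'(t) = 0.68·280·t^-0.32. Setting 0.68·280·t^-0.32 = 280·t^0.68/(26.9+t) gives 0.68(26.9+t) = t, so 0.32·t = 0.68×26.9.
t* = 0.68×26.9/0.32 = 57.16 min.

57.2 min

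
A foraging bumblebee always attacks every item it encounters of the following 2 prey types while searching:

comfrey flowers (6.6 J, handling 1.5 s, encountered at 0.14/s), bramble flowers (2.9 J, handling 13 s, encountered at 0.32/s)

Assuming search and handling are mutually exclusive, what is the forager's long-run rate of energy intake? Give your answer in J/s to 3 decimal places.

Energy encountered per unit search time: 0.14×6.6 + 0.32×2.9 = 1.852 J/s.
Handling time per unit search time: 0.14×1.5 + 0.32×13 = 4.37.
Rate = 1.852/(1 + 4.37) = 0.3449 J/s.

0.345 J/s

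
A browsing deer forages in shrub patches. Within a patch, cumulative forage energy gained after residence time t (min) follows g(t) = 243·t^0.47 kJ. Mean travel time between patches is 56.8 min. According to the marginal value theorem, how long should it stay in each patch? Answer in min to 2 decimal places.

50.37 min

Optimal t* satisfies g'(t*) = g(t*)/(T + t*).
g'(t) = 0.47·243·t^-0.53. Setting 0.47·243·t^-0.53 = 243·t^0.47/(56.8+t) gives 0.47(56.8+t) = t, so 0.53·t = 0.47×56.8.
t* = 0.47×56.8/0.53 = 50.37 min.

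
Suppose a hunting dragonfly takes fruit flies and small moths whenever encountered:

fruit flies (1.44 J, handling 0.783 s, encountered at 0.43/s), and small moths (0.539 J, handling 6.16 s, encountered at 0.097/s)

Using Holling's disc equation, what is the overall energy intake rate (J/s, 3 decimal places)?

Energy encountered per unit search time: 0.43×1.44 + 0.097×0.539 = 0.6715 J/s.
Handling time per unit search time: 0.43×0.783 + 0.097×6.16 = 0.9342.
Rate = 0.6715/(1 + 0.9342) = 0.3472 J/s.

0.347 J/s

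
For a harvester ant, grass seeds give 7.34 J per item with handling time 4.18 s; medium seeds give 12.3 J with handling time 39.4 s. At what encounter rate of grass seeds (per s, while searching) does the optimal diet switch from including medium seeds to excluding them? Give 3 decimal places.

At the threshold, the rate on grass seeds alone equals the profitability of medium seeds: λ·7.34/(1 + λ·4.18) = 12.3/39.4 = 0.3122.
Rearranging, λ(7.34 − 0.3122×4.18) = 0.3122, so λ = 0.3122/6.035 = 0.05173 per s.

0.052 per s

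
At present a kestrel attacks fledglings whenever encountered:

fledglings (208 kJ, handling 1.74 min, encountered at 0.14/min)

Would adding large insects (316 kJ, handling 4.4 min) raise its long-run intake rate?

Intake rate on the current diet: R = (0.14×208) / (1 + 0.14×1.74) = 29.12/1.244 = 23.42 kJ/min.
large insects: E/h = 316/4.4 = 71.82 kJ/min.
71.82 > 23.42, so adding large insects raises the average — include it.

Yes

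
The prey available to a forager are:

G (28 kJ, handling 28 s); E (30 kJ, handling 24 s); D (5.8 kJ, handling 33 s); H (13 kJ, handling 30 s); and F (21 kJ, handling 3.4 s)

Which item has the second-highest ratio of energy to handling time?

E

Profitability E/h (kJ/s): G = 28/28 = 1, E = 30/24 = 1.25, D = 5.8/33 = 0.176, H = 13/30 = 0.433, F = 21/3.4 = 6.18.
Ranked: F > E > G > H > D.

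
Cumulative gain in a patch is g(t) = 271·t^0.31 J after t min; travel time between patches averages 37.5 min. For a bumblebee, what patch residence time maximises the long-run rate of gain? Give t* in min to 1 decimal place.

16.8 min

Maximise g(t)/(T+t): set derivative to zero → g'(t)(T+t) = g(t).
g'(t) = 0.31·271·t^-0.69. Setting 0.31·271·t^-0.69 = 271·t^0.31/(37.5+t) gives 0.31(37.5+t) = t, so 0.69·t = 0.31×37.5.
t* = 0.31×37.5/0.69 = 16.85 min.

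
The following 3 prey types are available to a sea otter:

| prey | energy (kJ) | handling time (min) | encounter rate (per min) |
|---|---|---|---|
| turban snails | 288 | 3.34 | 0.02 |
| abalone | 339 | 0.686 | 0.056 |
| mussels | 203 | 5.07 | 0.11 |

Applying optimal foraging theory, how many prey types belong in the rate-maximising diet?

3

Profitabilities (E/h, kJ/min): abalone 494, turban snails 86.2, mussels 40. Add prey in this order while the next type's profitability exceeds the intake rate on those already taken.
Rate on top 1: 18.28. turban snails: 86.2 > 18.28 → include.
Rate on top 2: 22.39. mussels: 40 > 22.39 → include.
Optimal diet: abalone, turban snails, mussels — 3 of 3 types.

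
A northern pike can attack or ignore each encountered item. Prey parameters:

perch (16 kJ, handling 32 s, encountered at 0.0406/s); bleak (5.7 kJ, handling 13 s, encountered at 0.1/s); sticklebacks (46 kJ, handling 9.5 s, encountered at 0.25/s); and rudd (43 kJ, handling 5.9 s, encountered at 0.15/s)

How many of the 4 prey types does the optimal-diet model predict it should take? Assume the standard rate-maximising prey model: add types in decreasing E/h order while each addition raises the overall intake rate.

2

E/h in descending order: rudd 7.29, sticklebacks 4.84, perch 0.5, bleak 0.438 kJ/s. The optimal diet is the largest prefix of this list for which every included type satisfies E_i/h_i > R on the types above it.
Rate on top 1: 3.422. sticklebacks: 4.84 > 3.422 → include.
Rate on top 2: 4.214. perch: 0.5 < 4.214 → exclude; stop.
Optimal diet: rudd, sticklebacks — 2 of 4 types.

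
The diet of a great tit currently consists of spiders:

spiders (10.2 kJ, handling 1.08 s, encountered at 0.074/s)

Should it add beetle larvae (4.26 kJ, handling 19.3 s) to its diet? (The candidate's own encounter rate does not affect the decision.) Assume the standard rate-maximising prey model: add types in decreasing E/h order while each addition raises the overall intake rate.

On spiders alone, R = ΣλE/(1+Σλh) = 0.7548/1.08 = 0.6989 kJ/s.
beetle larvae: E/h = 4.26/19.3 = 0.2207 kJ/s.
Since 0.2207 < R, time spent handling beetle larvae is better spent searching.

No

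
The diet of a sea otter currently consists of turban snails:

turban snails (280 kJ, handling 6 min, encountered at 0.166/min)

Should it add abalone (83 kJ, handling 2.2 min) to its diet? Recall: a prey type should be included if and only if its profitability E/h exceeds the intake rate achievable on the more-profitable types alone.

Yes

On turban snails alone, R = ΣλE/(1+Σλh) = 46.48/1.996 = 23.29 kJ/min.
abalone: E/h = 83/2.2 = 37.73 kJ/min.
37.73 > 23.29, so adding abalone raises the average — include it.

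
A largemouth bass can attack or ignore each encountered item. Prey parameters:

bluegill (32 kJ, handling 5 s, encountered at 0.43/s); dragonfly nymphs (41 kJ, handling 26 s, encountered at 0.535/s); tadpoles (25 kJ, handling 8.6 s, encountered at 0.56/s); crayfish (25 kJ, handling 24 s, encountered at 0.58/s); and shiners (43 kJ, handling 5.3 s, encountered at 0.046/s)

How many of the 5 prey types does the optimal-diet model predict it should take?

Profitabilities (E/h, kJ/s): shiners 8.11, bluegill 6.4, tadpoles 2.91, dragonfly nymphs 1.58, crayfish 1.04. Add prey in this order while the next type's profitability exceeds the intake rate on those already taken.
Rate on top 1: 1.59. bluegill: 6.4 > 1.59 → include.
Rate on top 2: 4.637. tadpoles: 2.91 < 4.637 → exclude; stop.
Optimal diet: shiners, bluegill — 2 of 5 types.

2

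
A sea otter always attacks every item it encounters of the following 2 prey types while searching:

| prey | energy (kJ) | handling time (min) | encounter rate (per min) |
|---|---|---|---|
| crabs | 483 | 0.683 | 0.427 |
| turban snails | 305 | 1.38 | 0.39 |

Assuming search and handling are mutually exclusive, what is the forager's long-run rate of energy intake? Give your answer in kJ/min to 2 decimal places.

R = (0.427×483 + 0.39×305) / (1 + 0.427×0.683 + 0.39×1.38) = 325.2/1.83 = 177.7 kJ/min.

177.72 kJ/min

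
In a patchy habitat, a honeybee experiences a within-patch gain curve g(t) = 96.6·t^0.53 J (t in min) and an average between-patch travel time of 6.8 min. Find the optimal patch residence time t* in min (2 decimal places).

Optimal t* satisfies g'(t*) = g(t*)/(T + t*).
g'(t) = 0.53·96.6·t^-0.47. Setting 0.53·96.6·t^-0.47 = 96.6·t^0.53/(6.8+t) gives 0.53(6.8+t) = t, so 0.47·t = 0.53×6.8.
t* = 0.53×6.8/0.47 = 7.668 min.

7.67 min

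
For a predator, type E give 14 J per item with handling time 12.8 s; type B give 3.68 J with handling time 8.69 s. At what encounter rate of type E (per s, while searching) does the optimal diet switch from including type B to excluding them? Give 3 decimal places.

0.049 per s

The zero-one rule: include type B iff E₂/h₂ > λE₁/(1+λh₁). Equality gives the switch point.
λE₁h₂ = E₂ + λE₂h₁ ⇒ λ = E₂/(E₁h₂ − E₂h₁) = 3.68/(121.7 − 47.1) = 0.04936 per s.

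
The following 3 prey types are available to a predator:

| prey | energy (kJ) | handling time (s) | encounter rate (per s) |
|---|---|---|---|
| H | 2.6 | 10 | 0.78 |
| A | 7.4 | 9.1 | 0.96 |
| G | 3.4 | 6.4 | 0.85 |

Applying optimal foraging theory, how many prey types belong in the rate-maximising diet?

Rank by E/h (kJ/s): A 0.813, G 0.531, H 0.26. Include each in turn until the next type's E/h falls below the running intake rate.
Rate on top 1: 0.7297. G: 0.531 < 0.7297 → exclude; stop.
Optimal diet: A — 1 of 3 types.

1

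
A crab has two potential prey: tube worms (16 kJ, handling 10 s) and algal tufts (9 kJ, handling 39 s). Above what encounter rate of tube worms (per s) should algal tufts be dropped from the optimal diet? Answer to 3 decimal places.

Drop algal tufts once their profitability E₂/h₂ falls below the rate achievable on tube worms alone: E₂/h₂ = λE₁/(1 + λh₁).
Solve for λ: λE₁h₂ = E₂(1 + λh₁) → λ(E₁h₂ − E₂h₁) = E₂ → λ = E₂/(E₁h₂ − E₂h₁).
λ = 9/(16×39 − 9×10) = 9/534 = 0.01685 per s.

0.017 per s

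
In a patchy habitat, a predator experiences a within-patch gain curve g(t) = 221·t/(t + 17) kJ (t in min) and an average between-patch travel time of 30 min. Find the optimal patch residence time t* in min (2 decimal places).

Maximise g(t)/(T+t): set derivative to zero → g'(t)(T+t) = g(t).
g'(t) = 221·17/(t + 17)². Setting 221·17/(t+17)² = 221t/[(t+17)(30+t)] gives 17(30+t) = t(t+17), so t² = 17×30 = 510.
t* = √510 = 22.58 min.

22.58 min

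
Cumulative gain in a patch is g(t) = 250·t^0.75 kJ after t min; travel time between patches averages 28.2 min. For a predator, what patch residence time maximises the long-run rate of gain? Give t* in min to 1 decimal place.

Optimal t* satisfies g'(t*) = g(t*)/(T + t*).
g'(t) = 0.75·250·t^-0.25. Setting 0.75·250·t^-0.25 = 250·t^0.75/(28.2+t) gives 0.75(28.2+t) = t, so 0.25·t = 0.75×28.2.
t* = 0.75×28.2/0.25 = 84.6 min.

84.6 min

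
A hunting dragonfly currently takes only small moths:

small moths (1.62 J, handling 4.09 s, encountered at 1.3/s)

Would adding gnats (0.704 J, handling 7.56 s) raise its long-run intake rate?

No

Intake rate on the current diet: R = (1.3×1.62) / (1 + 1.3×4.09) = 2.106/6.317 = 0.3334 J/s.
Profitability of gnats: 0.704/7.56 = 0.09312 J/s.
Since 0.09312 < R, time spent handling gnats is better spent searching.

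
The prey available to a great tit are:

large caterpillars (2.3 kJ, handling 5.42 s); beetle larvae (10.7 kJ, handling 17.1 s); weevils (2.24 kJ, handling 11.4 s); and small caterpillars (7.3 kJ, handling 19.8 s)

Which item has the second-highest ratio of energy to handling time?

large caterpillars

In descending order of E/h:
beetle larvae: 10.7/17.1 = 0.626 kJ/s
large caterpillars: 2.3/5.42 = 0.424 kJ/s
small caterpillars: 7.3/19.8 = 0.369 kJ/s
weevils: 2.24/11.4 = 0.196 kJ/s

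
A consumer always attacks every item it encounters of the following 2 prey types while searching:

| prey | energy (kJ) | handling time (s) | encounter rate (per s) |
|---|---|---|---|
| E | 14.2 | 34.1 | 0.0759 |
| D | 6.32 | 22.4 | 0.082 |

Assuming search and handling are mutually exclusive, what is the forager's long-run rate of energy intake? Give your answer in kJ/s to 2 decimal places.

0.29 kJ/s

R = Σλ_iE_i / (1 + Σλ_ih_i)
Numerator: 0.0759×14.2 + 0.082×6.32 = 1.596
Denominator: 1 + 0.0759×34.1 + 0.082×22.4 = 5.425
R = 1.596/5.425 = 0.2942 kJ/s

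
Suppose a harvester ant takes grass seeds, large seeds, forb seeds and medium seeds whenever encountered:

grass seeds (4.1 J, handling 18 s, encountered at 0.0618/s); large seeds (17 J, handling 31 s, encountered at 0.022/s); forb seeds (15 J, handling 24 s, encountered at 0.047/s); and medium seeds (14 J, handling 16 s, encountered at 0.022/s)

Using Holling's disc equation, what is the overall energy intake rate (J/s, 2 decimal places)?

R = Σλ_iE_i / (1 + Σλ_ih_i)
Numerator: 0.0618×4.1 + 0.022×17 + 0.047×15 + 0.022×14 = 1.64
Denominator: 1 + 0.0618×18 + 0.022×31 + 0.047×24 + 0.022×16 = 4.274
R = 1.64/4.274 = 0.3838 J/s

0.38 J/s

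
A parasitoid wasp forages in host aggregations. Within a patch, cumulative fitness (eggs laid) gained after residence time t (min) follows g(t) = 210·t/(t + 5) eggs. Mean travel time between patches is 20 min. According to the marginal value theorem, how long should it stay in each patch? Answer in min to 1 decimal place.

Maximise g(t)/(T+t): set derivative to zero → g'(t)(T+t) = g(t).
g'(t) = 210·5/(t + 5)². Setting 210·5/(t+5)² = 210t/[(t+5)(20+t)] gives 5(20+t) = t(t+5), so t² = 5×20 = 100.
t* = √100 = 10 min.

10.0 min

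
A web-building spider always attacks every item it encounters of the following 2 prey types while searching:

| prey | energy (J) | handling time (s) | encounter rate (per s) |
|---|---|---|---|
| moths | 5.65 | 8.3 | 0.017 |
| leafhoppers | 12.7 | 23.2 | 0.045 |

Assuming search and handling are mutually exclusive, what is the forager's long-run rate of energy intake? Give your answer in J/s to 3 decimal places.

Energy encountered per unit search time: 0.017×5.65 + 0.045×12.7 = 0.6675 J/s.
Handling time per unit search time: 0.017×8.3 + 0.045×23.2 = 1.185.
Rate = 0.6675/(1 + 1.185) = 0.3055 J/s.

0.306 J/s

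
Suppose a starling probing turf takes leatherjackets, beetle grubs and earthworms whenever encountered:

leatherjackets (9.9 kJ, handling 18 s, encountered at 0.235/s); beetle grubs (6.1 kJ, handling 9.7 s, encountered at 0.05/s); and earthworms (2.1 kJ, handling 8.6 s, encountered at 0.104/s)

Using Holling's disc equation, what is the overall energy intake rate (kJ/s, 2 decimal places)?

0.43 kJ/s

Energy encountered per unit search time: 0.235×9.9 + 0.05×6.1 + 0.104×2.1 = 2.85 kJ/s.
Handling time per unit search time: 0.235×18 + 0.05×9.7 + 0.104×8.6 = 5.609.
Rate = 2.85/(1 + 5.609) = 0.4312 kJ/s.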